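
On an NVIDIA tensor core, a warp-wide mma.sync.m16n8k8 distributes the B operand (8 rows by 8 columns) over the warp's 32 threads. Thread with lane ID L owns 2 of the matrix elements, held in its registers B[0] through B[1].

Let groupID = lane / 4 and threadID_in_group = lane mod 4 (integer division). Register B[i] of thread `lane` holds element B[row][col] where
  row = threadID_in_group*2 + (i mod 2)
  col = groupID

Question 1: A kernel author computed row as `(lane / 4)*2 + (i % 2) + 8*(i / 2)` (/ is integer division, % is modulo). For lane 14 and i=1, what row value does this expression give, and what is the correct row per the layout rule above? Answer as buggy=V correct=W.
`(lane / 4)*2 + (i % 2) + 8*(i / 2)`[14,1]->7
lane 14->14/4=3, 14 mod 4=2
i=1  r:2·2+1->5  c:3
row: 7 vs 5

buggy=7 correct=5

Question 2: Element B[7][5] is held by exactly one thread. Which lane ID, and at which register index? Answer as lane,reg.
23,1

c=5→G=5  r=7→T=3,p=1
L=5*4+3=23  i=1=1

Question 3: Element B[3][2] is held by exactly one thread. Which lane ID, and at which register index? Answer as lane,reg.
9,1

c:2=>grp=2  r:3=>tig=1,lo=1
L=2*4+1=9  i=1=1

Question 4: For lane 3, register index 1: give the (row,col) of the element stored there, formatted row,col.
lane 3⇒3/4=0, 3 mod 4=3
i=1  r:2·3+1⇒7  c:0

7,0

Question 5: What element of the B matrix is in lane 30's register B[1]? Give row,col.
5,7

30: gr=7,th=2
[1] (2*2+1,7) = (5,7)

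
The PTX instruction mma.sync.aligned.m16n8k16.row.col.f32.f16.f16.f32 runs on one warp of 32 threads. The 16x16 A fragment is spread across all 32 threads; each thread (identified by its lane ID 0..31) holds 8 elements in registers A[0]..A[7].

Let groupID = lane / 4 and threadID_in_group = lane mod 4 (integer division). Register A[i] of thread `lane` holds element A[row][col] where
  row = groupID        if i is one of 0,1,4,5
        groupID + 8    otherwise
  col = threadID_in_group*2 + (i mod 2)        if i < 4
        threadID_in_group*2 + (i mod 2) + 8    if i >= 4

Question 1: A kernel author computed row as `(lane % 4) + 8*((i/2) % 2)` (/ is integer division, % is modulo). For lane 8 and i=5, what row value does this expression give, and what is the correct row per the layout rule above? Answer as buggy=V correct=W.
`(lane % 4) + 8*((i/2) % 2)`[8,5]->0
L=8->gid=8>>2=2, tid=8&3=0
[5]->row 2+0=2  col 0·2+1+8=9
row: 0 vs 2

buggy=0 correct=2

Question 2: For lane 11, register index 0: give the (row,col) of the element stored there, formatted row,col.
lane 11: grp=2 (11/4), tig=3 (11%4)
i=0: r=2+0=2, c=3*2+0+0=6

2,6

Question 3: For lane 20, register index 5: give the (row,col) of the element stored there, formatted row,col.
lane 20: gr=5 (20/4), th=0 (20%4)
i=5: r=5+0=5, c=0*2+1+8=9

5,9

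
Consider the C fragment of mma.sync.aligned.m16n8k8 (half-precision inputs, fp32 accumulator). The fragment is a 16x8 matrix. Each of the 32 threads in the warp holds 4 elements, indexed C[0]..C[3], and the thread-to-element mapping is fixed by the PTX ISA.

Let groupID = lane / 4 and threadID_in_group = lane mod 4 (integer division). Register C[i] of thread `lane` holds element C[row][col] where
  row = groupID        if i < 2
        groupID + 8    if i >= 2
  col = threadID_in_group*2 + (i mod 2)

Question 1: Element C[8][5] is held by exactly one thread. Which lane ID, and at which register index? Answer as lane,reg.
r:8=>grp=0,rB=1  c:5=>tig=2,lo=1
L=0*4+2=2  i=1*2+1=3

2,3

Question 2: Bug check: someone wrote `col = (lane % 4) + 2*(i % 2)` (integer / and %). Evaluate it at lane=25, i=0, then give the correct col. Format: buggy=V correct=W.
`(lane % 4) + 2*(i % 2)`[25,0]->1
25: gid=6,tid=1
[0] (6+0,1*2+0) = (6,2)
col: 1 vs 2

buggy=1 correct=2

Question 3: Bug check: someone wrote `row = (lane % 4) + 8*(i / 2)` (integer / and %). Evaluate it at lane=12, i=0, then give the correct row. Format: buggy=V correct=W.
`(lane % 4) + 8*(i / 2)`[12,0]→0
L=12→G=12>>2=3, T=12&3=0
[0]→row 3+0=3  col 0·2+0=0
row: 0 vs 3

buggy=0 correct=3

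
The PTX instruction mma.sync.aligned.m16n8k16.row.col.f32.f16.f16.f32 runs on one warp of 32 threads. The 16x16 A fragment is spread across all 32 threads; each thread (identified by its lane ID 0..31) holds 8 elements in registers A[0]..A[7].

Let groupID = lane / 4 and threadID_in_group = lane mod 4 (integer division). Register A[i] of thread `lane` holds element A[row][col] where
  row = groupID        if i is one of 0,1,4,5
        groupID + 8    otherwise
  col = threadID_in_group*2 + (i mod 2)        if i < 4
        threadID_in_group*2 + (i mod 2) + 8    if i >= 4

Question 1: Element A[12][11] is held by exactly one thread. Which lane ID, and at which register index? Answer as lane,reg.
r=12->g=4,rb=1  c=11->cb=1,t=1,b0=1
L=4*4+1=17  i=1*4+1*2+1=7

17,7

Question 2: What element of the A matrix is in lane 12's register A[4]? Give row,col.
3,8

12: gid=3,tid=0
[4] (3+0,0*2+0+8) = (3,8)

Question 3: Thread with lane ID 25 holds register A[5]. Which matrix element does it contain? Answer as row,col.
6,11

lane 25: G=6 (25/4), T=1 (25%4)
i=5: r=6+0=6, c=1*2+1+8=11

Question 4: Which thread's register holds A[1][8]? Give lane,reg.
r=1→G=1,rhi=0  c=8→chi=1,T=0,p=0
L=1*4+0=4  i=1*4+0*2+0=4

4,4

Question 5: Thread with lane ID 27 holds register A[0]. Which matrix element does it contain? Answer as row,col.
6,6

27: G=6,T=3
[0] (6+0,3*2+0+0) = (6,6)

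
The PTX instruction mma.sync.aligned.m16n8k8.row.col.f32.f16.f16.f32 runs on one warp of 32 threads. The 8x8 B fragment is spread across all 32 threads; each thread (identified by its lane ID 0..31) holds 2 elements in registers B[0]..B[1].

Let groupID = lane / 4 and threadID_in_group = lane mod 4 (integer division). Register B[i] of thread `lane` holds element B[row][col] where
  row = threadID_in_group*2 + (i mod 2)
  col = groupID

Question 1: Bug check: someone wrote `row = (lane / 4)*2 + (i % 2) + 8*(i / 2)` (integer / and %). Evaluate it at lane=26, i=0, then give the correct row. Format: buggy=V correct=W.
buggy=12 correct=4

`(lane / 4)*2 + (i % 2) + 8*(i / 2)`[26,0]⇒12
L=26⇒gr=26>>2=6, th=26&3=2
[0]⇒row 2·2+0=4  col gr=6
row: 12 vs 4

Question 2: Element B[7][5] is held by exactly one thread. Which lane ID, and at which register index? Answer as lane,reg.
23,1

c:5=>grp=5  r:7=>tig=3,lo=1
L=5*4+3=23  i=1=1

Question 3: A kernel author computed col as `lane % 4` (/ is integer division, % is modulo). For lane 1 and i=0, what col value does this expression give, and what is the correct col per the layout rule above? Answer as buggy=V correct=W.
buggy=1 correct=0

`lane % 4`[1,0]→1
lane 1→1/4=0, 1 mod 4=1
i=0  r:2·1+0→2  c:0
col: 1 vs 0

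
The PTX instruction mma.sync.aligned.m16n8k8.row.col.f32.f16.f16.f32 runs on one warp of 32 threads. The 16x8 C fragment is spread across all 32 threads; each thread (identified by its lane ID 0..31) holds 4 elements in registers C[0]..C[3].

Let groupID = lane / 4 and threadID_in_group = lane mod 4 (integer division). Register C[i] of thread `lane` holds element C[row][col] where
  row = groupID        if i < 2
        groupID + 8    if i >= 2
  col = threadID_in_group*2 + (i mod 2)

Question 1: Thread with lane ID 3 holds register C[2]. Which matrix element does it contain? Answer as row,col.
8,6

L=3→G=3>>2=0, T=3&3=3
[2]→row 0+8=8  col 3·2+0=6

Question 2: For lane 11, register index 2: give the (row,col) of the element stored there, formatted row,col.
lane 11=>11/4=2, 11 mod 4=3
i=2  r:2+8=>10  c:2·3+0=>6

10,6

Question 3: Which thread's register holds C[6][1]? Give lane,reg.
24,1

r:6=>grp=6,rB=0  c:1=>tig=0,lo=1
L=6*4+0=24  i=0*2+1=1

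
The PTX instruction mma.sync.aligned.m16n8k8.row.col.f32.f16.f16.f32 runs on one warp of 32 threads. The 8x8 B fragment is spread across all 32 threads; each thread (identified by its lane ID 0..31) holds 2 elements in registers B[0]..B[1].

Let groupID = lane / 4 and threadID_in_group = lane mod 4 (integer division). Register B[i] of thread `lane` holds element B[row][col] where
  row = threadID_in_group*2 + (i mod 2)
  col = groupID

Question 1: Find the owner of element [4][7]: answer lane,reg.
c: 7->gid=7  r: 4->tid=2,i&1=0
L=7*4+2=30  i=0=0

30,0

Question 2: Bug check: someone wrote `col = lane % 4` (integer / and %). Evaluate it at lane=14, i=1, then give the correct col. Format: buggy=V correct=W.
buggy=2 correct=3

`lane % 4`[14,1]⇒2
L=14⇒gr=14>>2=3, th=14&3=2
[1]⇒row 2·2+1=5  col gr=3
col: 2 vs 3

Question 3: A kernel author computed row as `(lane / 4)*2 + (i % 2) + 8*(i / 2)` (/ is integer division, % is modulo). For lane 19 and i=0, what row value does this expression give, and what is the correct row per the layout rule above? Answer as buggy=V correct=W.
`(lane / 4)*2 + (i % 2) + 8*(i / 2)`[19,0]->8
19: gid=4,tid=3
[0] (3*2+0,4) = (6,4)
row: 8 vs 6

buggy=8 correct=6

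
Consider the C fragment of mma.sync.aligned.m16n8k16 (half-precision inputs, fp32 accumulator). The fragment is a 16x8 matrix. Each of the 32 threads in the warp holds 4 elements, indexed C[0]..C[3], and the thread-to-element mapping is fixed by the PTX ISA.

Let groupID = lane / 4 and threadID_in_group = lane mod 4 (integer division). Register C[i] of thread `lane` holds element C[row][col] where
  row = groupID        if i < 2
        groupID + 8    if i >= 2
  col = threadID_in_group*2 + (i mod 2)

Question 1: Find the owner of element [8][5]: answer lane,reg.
2,3

r=8->g=0,rb=1  c=5->t=2,b0=1
L=0*4+2=2  i=1*2+1=3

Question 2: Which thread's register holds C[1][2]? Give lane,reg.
r: 1->gid=1,r8=0  c: 2->tid=1,i&1=0
L=1*4+1=5  i=0*2+0=0

5,0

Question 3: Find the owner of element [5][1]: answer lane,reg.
20,1

r=5→G=5,rhi=0  c=1→T=0,p=1
L=5*4+0=20  i=0*2+1=1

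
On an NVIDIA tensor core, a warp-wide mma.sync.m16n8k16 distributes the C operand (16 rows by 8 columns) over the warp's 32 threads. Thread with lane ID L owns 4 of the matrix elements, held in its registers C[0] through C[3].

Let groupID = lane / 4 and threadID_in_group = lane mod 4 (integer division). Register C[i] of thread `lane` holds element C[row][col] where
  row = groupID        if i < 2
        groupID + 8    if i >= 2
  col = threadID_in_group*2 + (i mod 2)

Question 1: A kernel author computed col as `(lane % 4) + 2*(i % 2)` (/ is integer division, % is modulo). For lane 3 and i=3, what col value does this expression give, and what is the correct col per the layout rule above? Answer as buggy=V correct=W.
`(lane % 4) + 2*(i % 2)`[3,3]=>5
L=3=>grp=3>>2=0, tig=3&3=3
[3]=>row 0+8=8  col 3·2+1=7
col: 5 vs 7

buggy=5 correct=7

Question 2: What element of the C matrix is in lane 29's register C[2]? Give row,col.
L=29->g=29>>2=7, t=29&3=1
[2]->row 7+8=15  col 1·2+0=2

15,2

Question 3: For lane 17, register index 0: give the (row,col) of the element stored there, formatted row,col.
4,2

lane 17: gr=4 (17/4), th=1 (17%4)
i=0: r=4+0=4, c=1*2+0=2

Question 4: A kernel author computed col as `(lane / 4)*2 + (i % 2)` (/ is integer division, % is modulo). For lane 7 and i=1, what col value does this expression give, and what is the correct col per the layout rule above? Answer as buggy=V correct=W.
`(lane / 4)*2 + (i % 2)`[7,1]→3
lane 7: G=1 (7/4), T=3 (7%4)
i=1: r=1+0=1, c=3*2+1=7
col: 3 vs 7

buggy=3 correct=7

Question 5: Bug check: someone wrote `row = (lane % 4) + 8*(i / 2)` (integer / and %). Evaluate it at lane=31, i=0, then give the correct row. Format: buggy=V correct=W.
`(lane % 4) + 8*(i / 2)`[31,0]→3
31: G=7,T=3
[0] (7+0,3*2+0) = (7,6)
row: 3 vs 7

buggy=3 correct=7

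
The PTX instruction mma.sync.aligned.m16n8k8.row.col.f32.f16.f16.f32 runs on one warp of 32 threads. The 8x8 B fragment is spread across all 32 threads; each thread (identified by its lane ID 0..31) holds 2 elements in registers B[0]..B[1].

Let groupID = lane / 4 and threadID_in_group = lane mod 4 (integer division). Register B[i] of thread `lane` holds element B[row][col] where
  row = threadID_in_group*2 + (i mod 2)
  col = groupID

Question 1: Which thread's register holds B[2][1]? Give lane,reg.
c: 1->gid=1  r: 2->tid=1,i&1=0
L=1*4+1=5  i=0=0

5,0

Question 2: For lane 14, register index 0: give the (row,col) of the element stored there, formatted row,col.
14: g=3,t=2
[0] (2*2+0,3) = (4,3)

4,3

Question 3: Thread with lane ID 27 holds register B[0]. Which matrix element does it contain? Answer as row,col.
L=27->gid=27>>2=6, tid=27&3=3
[0]->row 3·2+0=6  col gid=6

6,6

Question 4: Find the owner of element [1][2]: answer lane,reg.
c=2⇒gr=2  r=1⇒th=0,odd=1
L=2*4+0=8  i=1=1

8,1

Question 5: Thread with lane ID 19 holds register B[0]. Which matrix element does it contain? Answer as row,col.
lane 19: g=4 (19/4), t=3 (19%4)
i=0: r=3*2+0=6, c=g=4

6,4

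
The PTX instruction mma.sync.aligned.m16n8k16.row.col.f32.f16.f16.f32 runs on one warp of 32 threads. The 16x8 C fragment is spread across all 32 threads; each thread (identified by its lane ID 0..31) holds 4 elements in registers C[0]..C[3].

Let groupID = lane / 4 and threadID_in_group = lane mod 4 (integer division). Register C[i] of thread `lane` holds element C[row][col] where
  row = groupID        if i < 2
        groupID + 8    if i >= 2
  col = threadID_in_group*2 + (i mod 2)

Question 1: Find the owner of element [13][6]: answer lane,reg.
r=13⇒gr=5,Rb=1  c=6⇒th=3,odd=0
L=5*4+3=23  i=1*2+0=2

23,2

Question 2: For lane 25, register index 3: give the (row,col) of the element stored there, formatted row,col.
14,3

lane 25→25/4=6, 25 mod 4=1
i=3  r:6+8→14  c:2·1+1→3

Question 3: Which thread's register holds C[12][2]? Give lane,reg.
r:12=>grp=4,rB=1  c:2=>tig=1,lo=0
L=4*4+1=17  i=1*2+0=2

17,2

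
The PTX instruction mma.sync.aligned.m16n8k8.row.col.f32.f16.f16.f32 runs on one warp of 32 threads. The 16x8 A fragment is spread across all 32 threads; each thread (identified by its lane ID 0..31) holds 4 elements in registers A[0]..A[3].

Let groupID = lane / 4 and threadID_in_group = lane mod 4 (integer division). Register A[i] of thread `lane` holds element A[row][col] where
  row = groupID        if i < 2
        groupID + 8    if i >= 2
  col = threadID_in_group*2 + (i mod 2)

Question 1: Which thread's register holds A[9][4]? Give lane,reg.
r=9->g=1,rb=1  c=4->t=2,b0=0
L=1*4+2=6  i=1*2+0=2

6,2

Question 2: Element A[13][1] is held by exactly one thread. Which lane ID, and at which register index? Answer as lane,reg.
20,3

r:13=>grp=5,rB=1  c:1=>tig=0,lo=1
L=5*4+0=20  i=1*2+1=3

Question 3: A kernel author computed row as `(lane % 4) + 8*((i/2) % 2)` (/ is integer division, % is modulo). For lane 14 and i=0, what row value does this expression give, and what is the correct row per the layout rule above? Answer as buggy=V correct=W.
buggy=2 correct=3

`(lane % 4) + 8*((i/2) % 2)`[14,0]->2
L=14->g=14>>2=3, t=14&3=2
[0]->row 3+0=3  col 2·2+0=4
row: 2 vs 3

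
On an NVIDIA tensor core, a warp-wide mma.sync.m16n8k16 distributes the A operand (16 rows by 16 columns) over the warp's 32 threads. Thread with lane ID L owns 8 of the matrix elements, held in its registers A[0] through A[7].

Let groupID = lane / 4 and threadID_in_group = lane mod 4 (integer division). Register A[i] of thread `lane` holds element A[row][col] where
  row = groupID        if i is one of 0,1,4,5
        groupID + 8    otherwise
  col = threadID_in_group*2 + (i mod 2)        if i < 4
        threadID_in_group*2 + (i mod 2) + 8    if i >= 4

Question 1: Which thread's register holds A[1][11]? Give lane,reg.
5,5

r=1⇒gr=1,Rb=0  c=11⇒Cb=1,th=1,odd=1
L=1*4+1=5  i=1*4+0*2+1=5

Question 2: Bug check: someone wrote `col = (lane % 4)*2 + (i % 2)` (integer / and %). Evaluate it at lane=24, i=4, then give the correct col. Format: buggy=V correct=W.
buggy=0 correct=8

`(lane % 4)*2 + (i % 2)`[24,4]→0
lane 24: G=6 (24/4), T=0 (24%4)
i=4: r=6+0=6, c=0*2+0+8=8
col: 0 vs 8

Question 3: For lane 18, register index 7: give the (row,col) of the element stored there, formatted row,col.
12,13

L=18->gid=18>>2=4, tid=18&3=2
[7]->row 4+8=12  col 2·2+1+8=13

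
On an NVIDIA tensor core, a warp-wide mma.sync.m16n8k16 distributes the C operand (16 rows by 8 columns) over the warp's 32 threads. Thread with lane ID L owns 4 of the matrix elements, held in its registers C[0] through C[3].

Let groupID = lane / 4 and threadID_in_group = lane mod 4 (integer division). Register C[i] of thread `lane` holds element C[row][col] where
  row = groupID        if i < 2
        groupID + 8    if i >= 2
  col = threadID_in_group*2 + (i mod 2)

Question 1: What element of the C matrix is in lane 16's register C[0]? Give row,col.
lane 16: gr=4 (16/4), th=0 (16%4)
i=0: r=4+0=4, c=0*2+0=0

4,0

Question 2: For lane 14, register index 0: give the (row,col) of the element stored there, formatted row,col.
3,4

lane 14->14/4=3, 14 mod 4=2
i=0  r:3+0->3  c:2·2+0->4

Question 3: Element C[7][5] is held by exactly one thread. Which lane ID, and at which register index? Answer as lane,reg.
30,1

r=7→G=7,rhi=0  c=5→T=2,p=1
L=7*4+2=30  i=0*2+1=1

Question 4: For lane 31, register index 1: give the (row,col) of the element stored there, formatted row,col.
7,7

L=31->gid=31>>2=7, tid=31&3=3
[1]->row 7+0=7  col 3·2+1=7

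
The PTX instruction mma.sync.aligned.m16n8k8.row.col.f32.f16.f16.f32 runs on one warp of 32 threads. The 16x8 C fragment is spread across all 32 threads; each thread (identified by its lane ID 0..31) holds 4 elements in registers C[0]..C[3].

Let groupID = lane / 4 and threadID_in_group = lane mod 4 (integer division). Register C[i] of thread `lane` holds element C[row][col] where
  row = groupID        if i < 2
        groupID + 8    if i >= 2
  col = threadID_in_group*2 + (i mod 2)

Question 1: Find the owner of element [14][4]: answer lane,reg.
r:14=>grp=6,rB=1  c:4=>tig=2,lo=0
L=6*4+2=26  i=1*2+0=2

26,2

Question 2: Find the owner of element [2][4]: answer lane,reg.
10,0

r=2->g=2,rb=0  c=4->t=2,b0=0
L=2*4+2=10  i=0*2+0=0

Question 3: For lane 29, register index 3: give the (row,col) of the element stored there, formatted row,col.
15,3

lane 29: g=7 (29/4), t=1 (29%4)
i=3: r=7+8=15, c=1*2+1=3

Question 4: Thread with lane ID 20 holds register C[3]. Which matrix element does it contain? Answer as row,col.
13,1

lane 20→20/4=5, 20 mod 4=0
i=3  r:5+8→13  c:2·0+1→1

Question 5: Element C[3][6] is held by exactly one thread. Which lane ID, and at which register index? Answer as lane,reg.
15,0

r:3=>grp=3,rB=0  c:6=>tig=3,lo=0
L=3*4+3=15  i=0*2+0=0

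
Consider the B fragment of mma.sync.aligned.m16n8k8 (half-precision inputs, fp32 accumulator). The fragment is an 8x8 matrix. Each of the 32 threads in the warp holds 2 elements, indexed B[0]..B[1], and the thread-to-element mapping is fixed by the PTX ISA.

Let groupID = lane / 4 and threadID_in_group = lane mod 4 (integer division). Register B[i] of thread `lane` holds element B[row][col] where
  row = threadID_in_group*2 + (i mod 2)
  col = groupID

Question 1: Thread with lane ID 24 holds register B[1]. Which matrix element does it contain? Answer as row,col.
lane 24->24/4=6, 24 mod 4=0
i=1  r:2·0+1->1  c:6

1,6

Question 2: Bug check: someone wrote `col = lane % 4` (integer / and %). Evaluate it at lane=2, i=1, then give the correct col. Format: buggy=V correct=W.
`lane % 4`[2,1]->2
L=2->g=2>>2=0, t=2&3=2
[1]->row 2·2+1=5  col g=0
col: 2 vs 0

buggy=2 correct=0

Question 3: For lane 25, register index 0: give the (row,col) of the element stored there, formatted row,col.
lane 25: gr=6 (25/4), th=1 (25%4)
i=0: r=1*2+0=2, c=gr=6

2,6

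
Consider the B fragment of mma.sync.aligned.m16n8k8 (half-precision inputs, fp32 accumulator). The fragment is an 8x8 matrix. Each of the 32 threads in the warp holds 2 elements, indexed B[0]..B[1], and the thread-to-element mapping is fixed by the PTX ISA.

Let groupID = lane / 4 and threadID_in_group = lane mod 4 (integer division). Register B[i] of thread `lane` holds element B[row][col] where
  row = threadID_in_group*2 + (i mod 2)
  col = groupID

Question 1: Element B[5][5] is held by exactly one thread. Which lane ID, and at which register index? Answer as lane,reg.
c=5->g=5  r=5->t=2,b0=1
L=5*4+2=22  i=1=1

22,1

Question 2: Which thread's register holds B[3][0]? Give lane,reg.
c:0=>grp=0  r:3=>tig=1,lo=1
L=0*4+1=1  i=1=1

1,1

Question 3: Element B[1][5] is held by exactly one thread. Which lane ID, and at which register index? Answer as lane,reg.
20,1

c=5→G=5  r=1→T=0,p=1
L=5*4+0=20  i=1=1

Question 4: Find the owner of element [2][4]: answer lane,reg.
c=4->g=4  r=2->t=1,b0=0
L=4*4+1=17  i=0=0

17,0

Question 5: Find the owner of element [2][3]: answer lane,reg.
13,0

c=3→G=3  r=2→T=1,p=0
L=3*4+1=13  i=0=0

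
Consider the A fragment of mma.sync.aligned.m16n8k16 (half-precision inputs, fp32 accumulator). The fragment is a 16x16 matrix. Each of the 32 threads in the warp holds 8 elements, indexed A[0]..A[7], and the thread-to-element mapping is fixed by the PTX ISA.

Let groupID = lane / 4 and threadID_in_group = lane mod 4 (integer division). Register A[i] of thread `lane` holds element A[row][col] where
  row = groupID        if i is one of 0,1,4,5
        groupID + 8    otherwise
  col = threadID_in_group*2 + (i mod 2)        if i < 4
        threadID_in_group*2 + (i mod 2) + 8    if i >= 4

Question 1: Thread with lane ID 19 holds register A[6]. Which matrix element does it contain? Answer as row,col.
lane 19⇒19/4=4, 19 mod 4=3
i=6  r:4+8⇒12  c:2·3+0+8⇒14

12,14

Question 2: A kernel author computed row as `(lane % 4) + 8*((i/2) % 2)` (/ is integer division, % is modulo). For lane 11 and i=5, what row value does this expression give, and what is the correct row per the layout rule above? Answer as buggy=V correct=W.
`(lane % 4) + 8*((i/2) % 2)`[11,5]=>3
11: grp=2,tig=3
[5] (2+0,3*2+1+8) = (2,15)
row: 3 vs 2

buggy=3 correct=2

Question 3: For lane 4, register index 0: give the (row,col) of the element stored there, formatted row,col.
1,0

4: g=1,t=0
[0] (1+0,0*2+0+0) = (1,0)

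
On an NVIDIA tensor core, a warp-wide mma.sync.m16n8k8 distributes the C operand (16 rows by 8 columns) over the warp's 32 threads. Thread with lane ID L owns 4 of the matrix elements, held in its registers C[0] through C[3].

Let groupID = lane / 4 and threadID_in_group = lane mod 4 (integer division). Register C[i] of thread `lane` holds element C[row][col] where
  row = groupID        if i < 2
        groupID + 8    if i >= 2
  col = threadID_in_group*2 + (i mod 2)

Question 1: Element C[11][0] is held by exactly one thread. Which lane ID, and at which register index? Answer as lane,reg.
12,2

r: 11->gid=3,r8=1  c: 0->tid=0,i&1=0
L=3*4+0=12  i=1*2+0=2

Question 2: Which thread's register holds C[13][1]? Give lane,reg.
r:13=>grp=5,rB=1  c:1=>tig=0,lo=1
L=5*4+0=20  i=1*2+1=3

20,3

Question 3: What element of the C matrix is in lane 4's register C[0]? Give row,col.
1,0

lane 4: g=1 (4/4), t=0 (4%4)
i=0: r=1+0=1, c=0*2+0=0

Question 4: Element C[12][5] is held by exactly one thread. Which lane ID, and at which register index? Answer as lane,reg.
18,3

r: 12->gid=4,r8=1  c: 5->tid=2,i&1=1
L=4*4+2=18  i=1*2+1=3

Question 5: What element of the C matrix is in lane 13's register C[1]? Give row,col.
3,3

13: gid=3,tid=1
[1] (3+0,1*2+1) = (3,3)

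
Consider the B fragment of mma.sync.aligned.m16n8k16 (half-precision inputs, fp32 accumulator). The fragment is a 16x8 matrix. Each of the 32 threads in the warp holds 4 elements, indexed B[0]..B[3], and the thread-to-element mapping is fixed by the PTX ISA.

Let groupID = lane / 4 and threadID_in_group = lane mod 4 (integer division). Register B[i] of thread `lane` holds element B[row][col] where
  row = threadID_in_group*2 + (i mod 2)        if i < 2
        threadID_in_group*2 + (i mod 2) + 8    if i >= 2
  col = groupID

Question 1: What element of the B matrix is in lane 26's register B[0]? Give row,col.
4,6

L=26→G=26>>2=6, T=26&3=2
[0]→row 2·2+0+0=4  col G=6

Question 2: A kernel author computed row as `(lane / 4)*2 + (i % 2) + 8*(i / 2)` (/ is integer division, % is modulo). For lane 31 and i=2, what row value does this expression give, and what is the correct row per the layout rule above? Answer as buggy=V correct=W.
`(lane / 4)*2 + (i % 2) + 8*(i / 2)`[31,2]=>22
31: grp=7,tig=3
[2] (3*2+0+8,7) = (14,7)
row: 22 vs 14

buggy=22 correct=14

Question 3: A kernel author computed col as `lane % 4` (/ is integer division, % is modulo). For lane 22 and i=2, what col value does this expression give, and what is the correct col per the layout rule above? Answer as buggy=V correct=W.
buggy=2 correct=5

`lane % 4`[22,2]→2
lane 22→22/4=5, 22 mod 4=2
i=2  r:2·2+0+8→12  c:5
col: 2 vs 5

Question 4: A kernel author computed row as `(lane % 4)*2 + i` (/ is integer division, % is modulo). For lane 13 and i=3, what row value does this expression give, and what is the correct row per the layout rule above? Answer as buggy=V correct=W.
buggy=5 correct=11

`(lane % 4)*2 + i`[13,3]->5
L=13->gid=13>>2=3, tid=13&3=1
[3]->row 1·2+1+8=11  col gid=3
row: 5 vs 11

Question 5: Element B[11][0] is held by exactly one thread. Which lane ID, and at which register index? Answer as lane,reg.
c=0→G=0  r=11→rhi=1,T=1,p=1
L=0*4+1=1  i=1*2+1=3

1,3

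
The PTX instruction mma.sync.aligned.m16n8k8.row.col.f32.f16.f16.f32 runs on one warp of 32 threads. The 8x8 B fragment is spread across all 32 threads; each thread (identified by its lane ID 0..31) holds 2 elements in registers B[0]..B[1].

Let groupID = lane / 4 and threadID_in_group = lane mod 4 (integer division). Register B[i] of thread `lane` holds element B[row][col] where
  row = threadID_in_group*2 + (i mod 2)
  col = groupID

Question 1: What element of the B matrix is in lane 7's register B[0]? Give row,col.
6,1

7: g=1,t=3
[0] (3*2+0,1) = (6,1)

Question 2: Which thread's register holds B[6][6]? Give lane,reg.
c=6->g=6  r=6->t=3,b0=0
L=6*4+3=27  i=0=0

27,0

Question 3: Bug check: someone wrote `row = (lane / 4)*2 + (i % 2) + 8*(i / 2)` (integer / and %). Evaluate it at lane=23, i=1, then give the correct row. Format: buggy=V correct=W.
buggy=11 correct=7

`(lane / 4)*2 + (i % 2) + 8*(i / 2)`[23,1]->11
23: g=5,t=3
[1] (3*2+1,5) = (7,5)
row: 11 vs 7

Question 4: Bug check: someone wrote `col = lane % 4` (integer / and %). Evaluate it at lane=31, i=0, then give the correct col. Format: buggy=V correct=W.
`lane % 4`[31,0]->3
lane 31->31/4=7, 31 mod 4=3
i=0  r:2·3+0->6  c:7
col: 3 vs 7

buggy=3 correct=7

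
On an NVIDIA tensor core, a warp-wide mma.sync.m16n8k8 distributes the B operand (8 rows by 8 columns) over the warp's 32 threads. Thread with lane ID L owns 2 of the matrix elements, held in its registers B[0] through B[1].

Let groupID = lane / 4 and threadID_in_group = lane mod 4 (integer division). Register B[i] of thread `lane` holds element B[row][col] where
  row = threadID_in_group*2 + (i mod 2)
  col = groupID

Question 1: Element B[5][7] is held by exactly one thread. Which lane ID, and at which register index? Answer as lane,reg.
c:7=>grp=7  r:5=>tig=2,lo=1
L=7*4+2=30  i=1=1

30,1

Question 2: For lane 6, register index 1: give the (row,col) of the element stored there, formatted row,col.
5,1

lane 6: grp=1 (6/4), tig=2 (6%4)
i=1: r=2*2+1=5, c=grp=1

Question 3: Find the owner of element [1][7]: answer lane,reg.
28,1

c=7→G=7  r=1→T=0,p=1
L=7*4+0=28  i=1=1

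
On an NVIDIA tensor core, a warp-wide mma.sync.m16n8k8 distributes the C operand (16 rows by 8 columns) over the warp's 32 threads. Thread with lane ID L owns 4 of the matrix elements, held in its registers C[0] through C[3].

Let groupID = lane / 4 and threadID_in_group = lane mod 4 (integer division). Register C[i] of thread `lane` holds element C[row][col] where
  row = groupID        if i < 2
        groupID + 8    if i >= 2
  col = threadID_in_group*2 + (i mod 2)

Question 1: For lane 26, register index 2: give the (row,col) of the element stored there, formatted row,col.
lane 26⇒26/4=6, 26 mod 4=2
i=2  r:6+8⇒14  c:2·2+0⇒4

14,4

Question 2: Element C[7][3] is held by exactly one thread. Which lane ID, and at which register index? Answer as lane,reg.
r: 7->gid=7,r8=0  c: 3->tid=1,i&1=1
L=7*4+1=29  i=0*2+1=1

29,1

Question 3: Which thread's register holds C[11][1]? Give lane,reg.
12,3

r=11->g=3,rb=1  c=1->t=0,b0=1
L=3*4+0=12  i=1*2+1=3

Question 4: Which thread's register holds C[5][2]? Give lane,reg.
r: 5->gid=5,r8=0  c: 2->tid=1,i&1=0
L=5*4+1=21  i=0*2+0=0

21,0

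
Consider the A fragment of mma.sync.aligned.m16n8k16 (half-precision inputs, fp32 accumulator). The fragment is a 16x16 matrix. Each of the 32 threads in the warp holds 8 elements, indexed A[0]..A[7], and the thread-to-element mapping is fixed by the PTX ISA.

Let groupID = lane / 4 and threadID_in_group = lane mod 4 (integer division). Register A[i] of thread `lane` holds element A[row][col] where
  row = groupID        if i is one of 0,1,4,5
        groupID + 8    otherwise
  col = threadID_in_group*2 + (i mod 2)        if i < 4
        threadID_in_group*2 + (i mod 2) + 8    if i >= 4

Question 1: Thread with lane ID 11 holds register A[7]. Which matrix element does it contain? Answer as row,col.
10,15

lane 11: G=2 (11/4), T=3 (11%4)
i=7: r=2+8=10, c=3*2+1+8=15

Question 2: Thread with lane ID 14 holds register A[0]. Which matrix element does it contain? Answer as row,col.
3,4

14: gid=3,tid=2
[0] (3+0,2*2+0+0) = (3,4)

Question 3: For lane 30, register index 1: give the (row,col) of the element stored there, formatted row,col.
30: G=7,T=2
[1] (7+0,2*2+1+0) = (7,5)

7,5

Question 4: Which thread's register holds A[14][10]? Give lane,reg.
25,6

r=14⇒gr=6,Rb=1  c=10⇒Cb=1,th=1,odd=0
L=6*4+1=25  i=1*4+1*2+0=6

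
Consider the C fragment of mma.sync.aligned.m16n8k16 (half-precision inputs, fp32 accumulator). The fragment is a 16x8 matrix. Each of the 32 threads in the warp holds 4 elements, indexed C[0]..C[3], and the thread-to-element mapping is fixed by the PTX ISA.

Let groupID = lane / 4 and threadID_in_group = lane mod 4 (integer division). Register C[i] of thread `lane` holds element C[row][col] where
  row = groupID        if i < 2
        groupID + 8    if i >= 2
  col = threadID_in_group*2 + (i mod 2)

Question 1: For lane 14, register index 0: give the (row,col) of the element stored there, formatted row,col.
14: gid=3,tid=2
[0] (3+0,2*2+0) = (3,4)

3,4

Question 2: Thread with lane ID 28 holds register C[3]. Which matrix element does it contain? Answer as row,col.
28: gr=7,th=0
[3] (7+8,0*2+1) = (15,1)

15,1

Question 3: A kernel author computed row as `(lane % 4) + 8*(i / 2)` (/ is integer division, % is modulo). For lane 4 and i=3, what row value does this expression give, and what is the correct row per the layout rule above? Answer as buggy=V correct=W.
`(lane % 4) + 8*(i / 2)`[4,3]->8
4: gid=1,tid=0
[3] (1+8,0*2+1) = (9,1)
row: 8 vs 9

buggy=8 correct=9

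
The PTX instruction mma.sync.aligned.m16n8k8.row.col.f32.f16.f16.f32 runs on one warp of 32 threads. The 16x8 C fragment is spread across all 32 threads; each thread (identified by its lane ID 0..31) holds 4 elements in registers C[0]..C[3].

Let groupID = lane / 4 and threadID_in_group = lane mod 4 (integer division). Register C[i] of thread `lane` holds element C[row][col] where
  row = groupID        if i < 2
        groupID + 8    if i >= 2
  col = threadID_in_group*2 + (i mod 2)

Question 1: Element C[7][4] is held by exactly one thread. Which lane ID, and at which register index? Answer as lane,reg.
r: 7->gid=7,r8=0  c: 4->tid=2,i&1=0
L=7*4+2=30  i=0*2+0=0

30,0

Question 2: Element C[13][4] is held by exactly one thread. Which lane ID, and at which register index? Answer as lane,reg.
22,2

r=13⇒gr=5,Rb=1  c=4⇒th=2,odd=0
L=5*4+2=22  i=1*2+0=2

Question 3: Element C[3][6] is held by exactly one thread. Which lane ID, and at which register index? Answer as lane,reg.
15,0

r=3→G=3,rhi=0  c=6→T=3,p=0
L=3*4+3=15  i=0*2+0=0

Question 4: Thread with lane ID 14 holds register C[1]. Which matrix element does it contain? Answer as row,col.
L=14=>grp=14>>2=3, tig=14&3=2
[1]=>row 3+0=3  col 2·2+1=5

3,5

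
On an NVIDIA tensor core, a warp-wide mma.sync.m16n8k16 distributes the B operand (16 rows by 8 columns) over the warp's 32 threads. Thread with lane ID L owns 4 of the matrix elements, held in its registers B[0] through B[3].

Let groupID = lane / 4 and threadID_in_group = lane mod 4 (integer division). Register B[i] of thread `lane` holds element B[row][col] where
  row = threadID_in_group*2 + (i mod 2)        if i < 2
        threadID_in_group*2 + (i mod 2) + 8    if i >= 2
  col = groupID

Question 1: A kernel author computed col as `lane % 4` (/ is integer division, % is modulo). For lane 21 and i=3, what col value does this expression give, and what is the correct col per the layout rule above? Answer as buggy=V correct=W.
buggy=1 correct=5

`lane % 4`[21,3]⇒1
lane 21: gr=5 (21/4), th=1 (21%4)
i=3: r=1*2+1+8=11, c=gr=5
col: 1 vs 5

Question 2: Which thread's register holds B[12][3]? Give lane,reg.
14,2

c: 3->gid=3  r: 12->r8=1,tid=2,i&1=0
L=3*4+2=14  i=1*2+0=2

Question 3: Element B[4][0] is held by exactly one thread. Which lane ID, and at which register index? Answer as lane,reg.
c=0->g=0  r=4->rb=0,t=2,b0=0
L=0*4+2=2  i=0*2+0=0

2,0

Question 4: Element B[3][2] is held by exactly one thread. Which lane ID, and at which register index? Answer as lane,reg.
c=2→G=2  r=3→rhi=0,T=1,p=1
L=2*4+1=9  i=0*2+1=1

9,1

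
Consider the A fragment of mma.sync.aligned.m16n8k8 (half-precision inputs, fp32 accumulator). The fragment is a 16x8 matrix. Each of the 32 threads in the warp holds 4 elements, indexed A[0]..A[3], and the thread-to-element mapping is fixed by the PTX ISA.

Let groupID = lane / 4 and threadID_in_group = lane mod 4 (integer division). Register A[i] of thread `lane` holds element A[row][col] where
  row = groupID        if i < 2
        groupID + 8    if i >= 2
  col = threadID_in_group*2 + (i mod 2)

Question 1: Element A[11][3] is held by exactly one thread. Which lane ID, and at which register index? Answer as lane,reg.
13,3

r: 11->gid=3,r8=1  c: 3->tid=1,i&1=1
L=3*4+1=13  i=1*2+1=3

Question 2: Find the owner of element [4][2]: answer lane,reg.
17,0

r: 4->gid=4,r8=0  c: 2->tid=1,i&1=0
L=4*4+1=17  i=0*2+0=0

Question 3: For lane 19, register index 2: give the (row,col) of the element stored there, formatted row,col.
lane 19→19/4=4, 19 mod 4=3
i=2  r:4+8→12  c:2·3+0→6

12,6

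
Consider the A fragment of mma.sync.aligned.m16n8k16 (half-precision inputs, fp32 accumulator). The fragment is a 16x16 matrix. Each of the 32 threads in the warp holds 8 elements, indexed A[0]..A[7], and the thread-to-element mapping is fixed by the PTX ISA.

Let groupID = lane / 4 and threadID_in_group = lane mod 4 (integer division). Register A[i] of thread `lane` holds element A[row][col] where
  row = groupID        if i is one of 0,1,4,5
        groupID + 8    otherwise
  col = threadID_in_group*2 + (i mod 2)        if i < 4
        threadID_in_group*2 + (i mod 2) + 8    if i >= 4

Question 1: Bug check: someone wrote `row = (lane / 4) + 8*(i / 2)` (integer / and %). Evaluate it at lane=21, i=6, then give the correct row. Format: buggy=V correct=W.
`(lane / 4) + 8*(i / 2)`[21,6]->29
lane 21: g=5 (21/4), t=1 (21%4)
i=6: r=5+8=13, c=1*2+0+8=10
row: 29 vs 13

buggy=29 correct=13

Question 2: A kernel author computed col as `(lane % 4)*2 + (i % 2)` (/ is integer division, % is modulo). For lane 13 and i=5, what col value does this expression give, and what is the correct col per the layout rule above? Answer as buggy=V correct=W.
`(lane % 4)*2 + (i % 2)`[13,5]->3
lane 13: g=3 (13/4), t=1 (13%4)
i=5: r=3+0=3, c=1*2+1+8=11
col: 3 vs 11

buggy=3 correct=11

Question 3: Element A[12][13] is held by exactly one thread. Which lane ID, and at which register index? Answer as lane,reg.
18,7

r:12=>grp=4,rB=1  c:13=>cB=1,tig=2,lo=1
L=4*4+2=18  i=1*4+1*2+1=7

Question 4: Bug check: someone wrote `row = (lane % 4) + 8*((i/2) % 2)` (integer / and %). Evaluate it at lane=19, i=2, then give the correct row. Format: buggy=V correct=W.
`(lane % 4) + 8*((i/2) % 2)`[19,2]→11
lane 19→19/4=4, 19 mod 4=3
i=2  r:4+8→12  c:2·3+0+0→6
row: 11 vs 12

buggy=11 correct=12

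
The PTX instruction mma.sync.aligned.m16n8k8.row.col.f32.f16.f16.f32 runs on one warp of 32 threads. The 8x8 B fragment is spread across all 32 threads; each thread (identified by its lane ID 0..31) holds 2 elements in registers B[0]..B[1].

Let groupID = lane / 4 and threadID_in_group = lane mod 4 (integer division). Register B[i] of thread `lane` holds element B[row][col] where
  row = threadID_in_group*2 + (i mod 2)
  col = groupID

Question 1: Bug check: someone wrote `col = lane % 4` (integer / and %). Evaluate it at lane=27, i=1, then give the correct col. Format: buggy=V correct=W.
buggy=3 correct=6

`lane % 4`[27,1]⇒3
27: gr=6,th=3
[1] (3*2+1,6) = (7,6)
col: 3 vs 6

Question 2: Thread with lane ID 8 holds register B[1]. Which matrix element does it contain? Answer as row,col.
8: g=2,t=0
[1] (0*2+1,2) = (1,2)

1,2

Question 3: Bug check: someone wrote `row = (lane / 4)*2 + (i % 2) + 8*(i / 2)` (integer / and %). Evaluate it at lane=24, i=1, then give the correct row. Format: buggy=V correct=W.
buggy=13 correct=1

`(lane / 4)*2 + (i % 2) + 8*(i / 2)`[24,1]⇒13
L=24⇒gr=24>>2=6, th=24&3=0
[1]⇒row 0·2+1=1  col gr=6
row: 13 vs 1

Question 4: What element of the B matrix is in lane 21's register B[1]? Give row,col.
lane 21->21/4=5, 21 mod 4=1
i=1  r:2·1+1->3  c:5

3,5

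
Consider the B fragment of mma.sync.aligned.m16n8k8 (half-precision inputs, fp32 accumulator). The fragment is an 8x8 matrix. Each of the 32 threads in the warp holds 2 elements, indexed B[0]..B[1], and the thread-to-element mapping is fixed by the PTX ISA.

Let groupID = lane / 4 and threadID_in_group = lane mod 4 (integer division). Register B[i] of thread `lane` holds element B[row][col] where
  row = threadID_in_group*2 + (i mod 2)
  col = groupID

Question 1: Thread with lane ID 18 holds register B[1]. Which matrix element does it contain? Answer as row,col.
5,4

L=18⇒gr=18>>2=4, th=18&3=2
[1]⇒row 2·2+1=5  col gr=4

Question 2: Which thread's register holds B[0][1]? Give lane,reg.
4,0

c:1=>grp=1  r:0=>tig=0,lo=0
L=1*4+0=4  i=0=0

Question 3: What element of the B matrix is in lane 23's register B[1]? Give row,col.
23: gid=5,tid=3
[1] (3*2+1,5) = (7,5)

7,5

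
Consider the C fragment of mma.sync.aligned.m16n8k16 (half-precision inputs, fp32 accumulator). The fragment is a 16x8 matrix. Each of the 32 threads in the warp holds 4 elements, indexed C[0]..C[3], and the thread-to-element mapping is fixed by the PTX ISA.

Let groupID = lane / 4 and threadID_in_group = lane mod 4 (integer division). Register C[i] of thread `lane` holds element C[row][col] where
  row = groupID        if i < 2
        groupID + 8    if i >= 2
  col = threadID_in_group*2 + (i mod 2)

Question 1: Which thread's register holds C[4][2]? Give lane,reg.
17,0

r: 4->gid=4,r8=0  c: 2->tid=1,i&1=0
L=4*4+1=17  i=0*2+0=0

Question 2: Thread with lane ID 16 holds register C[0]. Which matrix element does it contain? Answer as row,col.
lane 16: gid=4 (16/4), tid=0 (16%4)
i=0: r=4+0=4, c=0*2+0=0

4,0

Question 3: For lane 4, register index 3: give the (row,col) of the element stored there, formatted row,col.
lane 4→4/4=1, 4 mod 4=0
i=3  r:1+8→9  c:2·0+1→1

9,1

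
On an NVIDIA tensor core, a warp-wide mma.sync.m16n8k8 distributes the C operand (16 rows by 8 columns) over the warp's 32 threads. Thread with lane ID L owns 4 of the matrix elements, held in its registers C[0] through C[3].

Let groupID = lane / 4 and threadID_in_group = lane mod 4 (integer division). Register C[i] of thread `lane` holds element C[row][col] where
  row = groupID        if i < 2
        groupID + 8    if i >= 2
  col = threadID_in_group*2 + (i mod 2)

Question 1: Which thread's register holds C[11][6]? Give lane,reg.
r: 11->gid=3,r8=1  c: 6->tid=3,i&1=0
L=3*4+3=15  i=1*2+0=2

15,2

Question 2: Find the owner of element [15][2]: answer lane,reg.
r=15⇒gr=7,Rb=1  c=2⇒th=1,odd=0
L=7*4+1=29  i=1*2+0=2

29,2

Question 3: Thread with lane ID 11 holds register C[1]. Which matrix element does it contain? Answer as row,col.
2,7

11: G=2,T=3
[1] (2+0,3*2+1) = (2,7)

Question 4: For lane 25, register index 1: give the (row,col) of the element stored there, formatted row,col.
6,3

L=25⇒gr=25>>2=6, th=25&3=1
[1]⇒row 6+0=6  col 1·2+1=3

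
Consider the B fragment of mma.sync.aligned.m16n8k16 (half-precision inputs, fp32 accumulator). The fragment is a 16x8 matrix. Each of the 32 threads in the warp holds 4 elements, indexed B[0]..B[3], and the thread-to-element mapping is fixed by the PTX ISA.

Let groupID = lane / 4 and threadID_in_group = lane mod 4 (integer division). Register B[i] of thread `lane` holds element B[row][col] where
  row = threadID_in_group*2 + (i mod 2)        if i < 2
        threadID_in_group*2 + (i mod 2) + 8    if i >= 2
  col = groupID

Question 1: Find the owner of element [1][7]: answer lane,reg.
c=7→G=7  r=1→rhi=0,T=0,p=1
L=7*4+0=28  i=0*2+1=1

28,1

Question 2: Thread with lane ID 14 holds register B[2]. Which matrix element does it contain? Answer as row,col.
lane 14: gid=3 (14/4), tid=2 (14%4)
i=2: r=2*2+0+8=12, c=gid=3

12,3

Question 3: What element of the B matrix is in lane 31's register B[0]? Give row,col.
6,7

lane 31: g=7 (31/4), t=3 (31%4)
i=0: r=3*2+0+0=6, c=g=7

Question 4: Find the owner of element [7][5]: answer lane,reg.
c: 5->gid=5  r: 7->r8=0,tid=3,i&1=1
L=5*4+3=23  i=0*2+1=1

23,1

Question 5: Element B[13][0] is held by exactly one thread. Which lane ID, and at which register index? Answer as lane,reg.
c: 0->gid=0  r: 13->r8=1,tid=2,i&1=1
L=0*4+2=2  i=1*2+1=3

2,3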